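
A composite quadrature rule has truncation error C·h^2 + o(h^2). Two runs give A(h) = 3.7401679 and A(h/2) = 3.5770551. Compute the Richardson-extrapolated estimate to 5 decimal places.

Extrapolated value = (4·A(h/2) − A(h)) / (4 − 1)
= (4·3.5770551 − 3.7401679) / 3
= 10.5680525 / 3 = 3.5226842

3.52268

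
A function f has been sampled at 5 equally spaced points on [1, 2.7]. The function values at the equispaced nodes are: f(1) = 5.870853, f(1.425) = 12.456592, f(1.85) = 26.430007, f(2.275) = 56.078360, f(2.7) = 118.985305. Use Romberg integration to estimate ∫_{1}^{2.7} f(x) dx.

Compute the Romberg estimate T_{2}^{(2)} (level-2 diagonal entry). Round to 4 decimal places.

63.9251

T_{0}^{(0)} (trapezoid, 1 panel, h=1.7000): 106.127734
T_{1}^{(0)} (trapezoid, 2 panels, h=0.8500): 75.529373
T_{2}^{(0)} (trapezoid, 4 panels, h=0.4250): 66.892041
T_{1}^{(1)} = 75.529373 + (75.529373 − 106.127734)/3 = 65.329919
T_{2}^{(1)} = 66.892041 + (66.892041 − 75.529373)/3 = 64.012930
T_{2}^{(2)} = 64.012930 + (64.012930 − 65.329919)/15 = 63.925131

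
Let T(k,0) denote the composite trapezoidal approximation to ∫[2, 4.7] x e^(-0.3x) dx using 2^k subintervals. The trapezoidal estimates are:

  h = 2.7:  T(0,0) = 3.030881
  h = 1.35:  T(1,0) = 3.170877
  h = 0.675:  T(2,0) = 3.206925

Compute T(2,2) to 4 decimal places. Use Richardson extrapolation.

Richardson extrapolation on the trapezoidal column (denominator 4−1=3):
T(1,1) = (4·3.170877 − 3.030881) / 3 = 3.217542
T(2,1) = (4·3.206925 − 3.170877) / 3 = 3.218941
T(2,2) = (16·3.218941 − 3.217542) / 15 = 3.219034

3.2190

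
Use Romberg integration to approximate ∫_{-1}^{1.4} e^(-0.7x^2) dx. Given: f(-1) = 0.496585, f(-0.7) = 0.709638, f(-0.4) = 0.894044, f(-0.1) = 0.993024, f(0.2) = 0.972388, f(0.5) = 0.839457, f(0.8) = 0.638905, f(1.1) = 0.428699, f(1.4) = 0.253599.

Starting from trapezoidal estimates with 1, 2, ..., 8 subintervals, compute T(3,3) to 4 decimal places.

1.7644

T(0,0) (trapezoid, 1 panel, h=2.4000): 0.900221
T(1,0) (trapezoid, 2 panels, h=1.2000): 1.616976
T(2,0) (trapezoid, 4 panels, h=0.6000): 1.728257
T(3,0) (trapezoid, 8 panels, h=0.3000): 1.755374
T(1,1) = 1.616976 + (1.616976 − 0.900221)/3 = 1.855894
T(2,1) = 1.728257 + (1.728257 − 1.616976)/3 = 1.765351
T(3,1) = 1.755374 + (1.755374 − 1.728257)/3 = 1.764413
T(2,2) = 1.765351 + (1.765351 − 1.855894)/15 = 1.759315
T(3,2) = 1.764413 + (1.764413 − 1.765351)/15 = 1.764350
T(3,3) = 1.764350 + (1.764350 − 1.759315)/63 = 1.764430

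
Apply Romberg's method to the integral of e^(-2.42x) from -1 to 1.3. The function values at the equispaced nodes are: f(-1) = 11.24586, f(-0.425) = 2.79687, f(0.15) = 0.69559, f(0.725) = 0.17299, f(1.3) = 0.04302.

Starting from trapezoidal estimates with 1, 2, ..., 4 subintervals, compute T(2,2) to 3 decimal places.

T(0,0) (trapezoid, 1 panel, h=2.3000): 12.98221
T(1,0) (trapezoid, 2 panels, h=1.1500): 7.29103
T(2,0) (trapezoid, 4 panels, h=0.5750): 5.35319
T(1,1) = 7.29103 + (7.29103 − 12.98221)/3 = 5.39397
T(2,1) = 5.35319 + (5.35319 − 7.29103)/3 = 4.70724
T(2,2) = 4.70724 + (4.70724 − 5.39397)/15 = 4.66146

4.661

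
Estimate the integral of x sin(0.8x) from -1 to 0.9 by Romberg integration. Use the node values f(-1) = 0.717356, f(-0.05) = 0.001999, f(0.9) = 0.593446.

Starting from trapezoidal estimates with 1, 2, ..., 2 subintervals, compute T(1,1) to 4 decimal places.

0.4176

T(0,0) (trapezoid, 1 panel, h=1.9000): 1.245262
T(1,0) (trapezoid, 2 panels, h=0.9500): 0.624530
T(1,1) = 0.624530 + (0.624530 − 1.245262)/3 = 0.417619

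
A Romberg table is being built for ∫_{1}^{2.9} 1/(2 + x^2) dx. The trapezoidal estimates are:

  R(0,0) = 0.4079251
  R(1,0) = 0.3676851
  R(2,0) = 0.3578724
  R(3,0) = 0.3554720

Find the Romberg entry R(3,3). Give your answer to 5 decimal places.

Richardson extrapolation on the trapezoidal column (denominator 4−1=3):
R(1,1) = 0.3676851 + (0.3676851 − 0.4079251)/3 = 0.3542718
R(2,1) = 0.3578724 + (0.3578724 − 0.3676851)/3 = 0.3546015
R(3,1) = (4·0.3554720 − 0.3578724) / 3 = 0.3546719
R(2,2) = (16·0.3546015 − 0.3542718) / 15 = 0.3546235
R(3,2) = (16·0.3546719 − 0.3546015) / 15 = 0.3546766
R(3,3) = 0.3546766 + (0.3546766 − 0.3546235)/63 = 0.3546774

0.35468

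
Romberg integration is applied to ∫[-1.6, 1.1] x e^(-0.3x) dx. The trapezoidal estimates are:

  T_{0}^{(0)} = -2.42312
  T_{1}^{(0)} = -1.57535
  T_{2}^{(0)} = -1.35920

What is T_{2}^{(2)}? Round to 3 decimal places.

-1.287

T_{1}^{(1)} = -1.57535 + (-1.57535 − (-2.42312))/3 = -1.29276
T_{2}^{(1)} = (4·(-1.35920) − (-1.57535)) / 3 = -1.28715
T_{2}^{(2)} = -1.28715 + (-1.28715 − (-1.29276))/15 = -1.28678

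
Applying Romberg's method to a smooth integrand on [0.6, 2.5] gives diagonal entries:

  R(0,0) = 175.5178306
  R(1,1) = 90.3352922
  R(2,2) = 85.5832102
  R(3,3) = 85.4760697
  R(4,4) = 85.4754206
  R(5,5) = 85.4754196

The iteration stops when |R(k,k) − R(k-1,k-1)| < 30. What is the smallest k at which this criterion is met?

k = 2

|R(1,1) − R(0,0)| = 85.1825384 ≥ 30
|R(2,2) − R(1,1)| = 4.7520820 < 30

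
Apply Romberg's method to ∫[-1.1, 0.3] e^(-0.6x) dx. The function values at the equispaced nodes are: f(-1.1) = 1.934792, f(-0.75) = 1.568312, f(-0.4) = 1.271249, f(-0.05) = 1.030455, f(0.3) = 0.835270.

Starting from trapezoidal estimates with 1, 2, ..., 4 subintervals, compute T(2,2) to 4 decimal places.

1.8325

T(0,0) (trapezoid, 1 panel, h=1.4000): 1.939043
T(1,0) (trapezoid, 2 panels, h=0.7000): 1.859396
T(2,0) (trapezoid, 4 panels, h=0.3500): 1.839266
T(1,1) = 1.859396 + (1.859396 − 1.939043)/3 = 1.832847
T(2,1) = 1.839266 + (1.839266 − 1.859396)/3 = 1.832556
T(2,2) = 1.832556 + (1.832556 − 1.832847)/15 = 1.832537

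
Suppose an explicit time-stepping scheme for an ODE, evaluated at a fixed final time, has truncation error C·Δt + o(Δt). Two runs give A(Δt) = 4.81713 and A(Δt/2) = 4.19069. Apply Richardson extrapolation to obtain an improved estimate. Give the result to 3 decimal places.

The leading error scales as Δt; refining by a factor of 2 reduces it by 2^1 = 2.
Extrapolated value = (2·A(Δt/2) − A(Δt)) / (2 − 1)
= (2·4.19069 − 4.81713) / 1
= 3.56425 / 1 = 3.56425

3.564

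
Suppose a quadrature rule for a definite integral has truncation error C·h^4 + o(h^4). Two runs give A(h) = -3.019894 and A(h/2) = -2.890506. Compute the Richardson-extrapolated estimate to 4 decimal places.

-2.8819

Extrapolated value = (16·A(h/2) − A(h)) / (16 − 1)
= (16·(-2.890506) − (-3.019894)) / 15
= -43.228202 / 15 = -2.881880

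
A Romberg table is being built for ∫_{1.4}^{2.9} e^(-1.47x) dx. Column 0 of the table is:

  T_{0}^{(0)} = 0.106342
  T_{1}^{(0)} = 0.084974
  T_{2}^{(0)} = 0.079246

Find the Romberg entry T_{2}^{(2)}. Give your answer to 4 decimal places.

Richardson extrapolation on the trapezoidal column (denominator 4−1=3):
T_{1}^{(1)} = (4·0.084974 − 0.106342) / 3 = 0.077851
T_{2}^{(1)} = 0.079246 + (0.079246 − 0.084974)/3 = 0.077337
T_{2}^{(2)} = (16·0.077337 − 0.077851) / 15 = 0.077303
(Column j=1 coincides with Simpson's rule on the same nodes.)

0.0773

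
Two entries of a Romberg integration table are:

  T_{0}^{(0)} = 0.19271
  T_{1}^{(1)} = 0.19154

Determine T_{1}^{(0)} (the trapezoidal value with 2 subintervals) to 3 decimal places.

0.192

From T_{1}^{(1)} = (4·T_{1}^{(0)} − T_{0}^{(0)})/3, solve for T_{1}^{(0)}:
4·T_{1}^{(0)} = 3·0.19154 + 0.19271 = 0.76733
T_{1}^{(0)} = 0.19183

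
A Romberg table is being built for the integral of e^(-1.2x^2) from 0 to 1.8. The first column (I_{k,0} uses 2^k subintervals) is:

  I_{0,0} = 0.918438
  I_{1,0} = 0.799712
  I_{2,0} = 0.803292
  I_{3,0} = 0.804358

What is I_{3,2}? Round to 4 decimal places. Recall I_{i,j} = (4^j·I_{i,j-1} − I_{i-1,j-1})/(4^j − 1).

0.8047

Richardson extrapolation on the trapezoidal column (denominator 4−1=3):
I_{2,1} = (4·0.803292 − 0.799712) / 3 = 0.804485
I_{3,1} = (4·0.804358 − 0.803292) / 3 = 0.804713
I_{3,2} = 0.804713 + (0.804713 − 0.804485)/15 = 0.804728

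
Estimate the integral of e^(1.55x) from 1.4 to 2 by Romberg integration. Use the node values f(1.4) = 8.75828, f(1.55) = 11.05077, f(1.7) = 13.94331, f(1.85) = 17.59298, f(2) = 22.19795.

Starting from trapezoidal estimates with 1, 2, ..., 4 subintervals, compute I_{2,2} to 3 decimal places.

8.671

I_{0,0} (trapezoid, 1 panel, h=0.6000): 9.28687
I_{1,0} (trapezoid, 2 panels, h=0.3000): 8.82643
I_{2,0} (trapezoid, 4 panels, h=0.1500): 8.70978
I_{1,1} = 8.82643 + (8.82643 − 9.28687)/3 = 8.67295
I_{2,1} = 8.70978 + (8.70978 − 8.82643)/3 = 8.67090
I_{2,2} = 8.67090 + (8.67090 − 8.67295)/15 = 8.67076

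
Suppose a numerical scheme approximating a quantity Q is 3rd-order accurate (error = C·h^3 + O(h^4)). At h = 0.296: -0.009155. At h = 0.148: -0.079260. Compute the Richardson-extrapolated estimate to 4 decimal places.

The leading error scales as h^3; refining by a factor of 2 reduces it by 2^3 = 8.
Extrapolated value = (8·A(h/2) − A(h)) / (8 − 1)
= (8·(-0.079260) − (-0.009155)) / 7
= -0.624925 / 7 = -0.089275

-0.0893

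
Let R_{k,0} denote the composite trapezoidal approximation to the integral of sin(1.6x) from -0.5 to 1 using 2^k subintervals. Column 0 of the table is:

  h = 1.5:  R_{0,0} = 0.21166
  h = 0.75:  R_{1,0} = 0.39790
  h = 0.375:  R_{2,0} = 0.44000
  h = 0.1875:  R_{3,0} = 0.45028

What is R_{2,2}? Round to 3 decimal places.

Richardson extrapolation on the trapezoidal column (denominator 4−1=3):
R_{1,1} = 0.39790 + (0.39790 − 0.21166)/3 = 0.45998
R_{2,1} = 0.44000 + (0.44000 − 0.39790)/3 = 0.45403
R_{2,2} = (16·0.45403 − 0.45998) / 15 = 0.45363
(Column j=1 coincides with Simpson's rule on the same nodes.)

0.454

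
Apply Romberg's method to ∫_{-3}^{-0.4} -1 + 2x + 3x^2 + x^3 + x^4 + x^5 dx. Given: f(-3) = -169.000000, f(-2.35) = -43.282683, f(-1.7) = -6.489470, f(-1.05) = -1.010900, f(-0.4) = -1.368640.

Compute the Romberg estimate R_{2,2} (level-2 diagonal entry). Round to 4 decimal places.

R_{0,0} (trapezoid, 1 panel, h=2.6000): -221.479232
R_{1,0} (trapezoid, 2 panels, h=1.3000): -119.175927
R_{2,0} (trapezoid, 4 panels, h=0.6500): -88.378792
R_{1,1} = -119.175927 + (-119.175927 − (-221.479232))/3 = -85.074825
R_{2,1} = -88.378792 + (-88.378792 − (-119.175927))/3 = -78.113080
R_{2,2} = -78.113080 + (-78.113080 − (-85.074825))/15 = -77.648964

-77.6490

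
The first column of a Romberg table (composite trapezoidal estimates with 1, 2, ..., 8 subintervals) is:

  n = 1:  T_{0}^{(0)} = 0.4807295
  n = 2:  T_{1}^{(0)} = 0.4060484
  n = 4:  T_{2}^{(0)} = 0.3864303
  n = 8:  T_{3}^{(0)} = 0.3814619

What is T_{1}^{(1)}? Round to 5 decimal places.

0.38115

T_{1}^{(1)} = (4·0.4060484 − 0.4807295) / 3 = 0.3811547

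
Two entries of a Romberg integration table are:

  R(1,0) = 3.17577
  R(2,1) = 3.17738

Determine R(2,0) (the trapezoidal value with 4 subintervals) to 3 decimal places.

From R(2,1) = (4·R(2,0) − R(1,0))/3, solve for R(2,0):
4·R(2,0) = 3·3.17738 + 3.17577 = 12.70791
R(2,0) = 3.17698

3.177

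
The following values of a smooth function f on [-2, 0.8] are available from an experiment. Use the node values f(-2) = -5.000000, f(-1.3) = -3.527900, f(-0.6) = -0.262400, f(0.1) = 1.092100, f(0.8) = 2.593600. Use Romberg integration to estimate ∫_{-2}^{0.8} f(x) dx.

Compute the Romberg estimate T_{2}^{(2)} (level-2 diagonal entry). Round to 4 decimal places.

T_{0}^{(0)} (trapezoid, 1 panel, h=2.8000): -3.368960
T_{1}^{(0)} (trapezoid, 2 panels, h=1.4000): -2.051840
T_{2}^{(0)} (trapezoid, 4 panels, h=0.7000): -2.730980
T_{1}^{(1)} = -2.051840 + (-2.051840 − (-3.368960))/3 = -1.612800
T_{2}^{(1)} = -2.730980 + (-2.730980 − (-2.051840))/3 = -2.957360
T_{2}^{(2)} = -2.957360 + (-2.957360 − (-1.612800))/15 = -3.046997

-3.0470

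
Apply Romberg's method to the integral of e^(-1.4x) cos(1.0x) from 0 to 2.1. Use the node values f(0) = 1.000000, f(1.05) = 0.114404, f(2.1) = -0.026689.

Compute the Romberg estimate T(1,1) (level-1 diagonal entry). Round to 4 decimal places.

0.5008

T(0,0) (trapezoid, 1 panel, h=2.1000): 1.021977
T(1,0) (trapezoid, 2 panels, h=1.0500): 0.631112
T(1,1) = 0.631112 + (0.631112 − 1.021977)/3 = 0.500824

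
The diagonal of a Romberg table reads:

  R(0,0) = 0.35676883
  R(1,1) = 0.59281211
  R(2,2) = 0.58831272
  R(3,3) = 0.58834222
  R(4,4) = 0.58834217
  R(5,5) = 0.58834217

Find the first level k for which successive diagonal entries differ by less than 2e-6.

|R(1,1) − R(0,0)| = 0.23604328 ≥ 2e-6
|R(2,2) − R(1,1)| = 0.00449939 ≥ 2e-6
|R(3,3) − R(2,2)| = 0.00002950 ≥ 2e-6
|R(4,4) − R(3,3)| = 0.00000005 < 2e-6

k = 4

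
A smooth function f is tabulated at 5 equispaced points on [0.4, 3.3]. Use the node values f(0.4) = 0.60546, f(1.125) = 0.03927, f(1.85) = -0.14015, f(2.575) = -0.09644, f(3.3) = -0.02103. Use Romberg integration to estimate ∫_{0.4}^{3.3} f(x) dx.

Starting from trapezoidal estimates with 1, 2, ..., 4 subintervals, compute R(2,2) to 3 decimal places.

R(0,0) (trapezoid, 1 panel, h=2.9000): 0.84742
R(1,0) (trapezoid, 2 panels, h=1.4500): 0.22049
R(2,0) (trapezoid, 4 panels, h=0.7250): 0.06880
R(1,1) = 0.22049 + (0.22049 − 0.84742)/3 = 0.01151
R(2,1) = 0.06880 + (0.06880 − 0.22049)/3 = 0.01824
R(2,2) = 0.01824 + (0.01824 − 0.01151)/15 = 0.01869

0.019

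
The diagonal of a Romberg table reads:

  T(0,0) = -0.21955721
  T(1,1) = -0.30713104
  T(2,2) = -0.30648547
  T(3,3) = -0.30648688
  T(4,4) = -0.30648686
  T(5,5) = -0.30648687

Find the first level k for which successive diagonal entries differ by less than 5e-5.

|T(1,1) − T(0,0)| = 0.08757383 ≥ 5e-5
|T(2,2) − T(1,1)| = 0.00064557 ≥ 5e-5
|T(3,3) − T(2,2)| = 0.00000141 < 5e-5

k = 3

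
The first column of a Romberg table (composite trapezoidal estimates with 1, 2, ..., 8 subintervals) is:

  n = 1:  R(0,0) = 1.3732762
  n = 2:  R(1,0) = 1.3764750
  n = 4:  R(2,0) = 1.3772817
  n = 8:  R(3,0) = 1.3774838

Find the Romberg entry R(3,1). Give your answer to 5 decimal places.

Richardson extrapolation on the trapezoidal column (denominator 4−1=3):
R(3,1) = 1.3774838 + (1.3774838 − 1.3772817)/3 = 1.3775512
(Column j=1 coincides with Simpson's rule on the same nodes.)

1.37755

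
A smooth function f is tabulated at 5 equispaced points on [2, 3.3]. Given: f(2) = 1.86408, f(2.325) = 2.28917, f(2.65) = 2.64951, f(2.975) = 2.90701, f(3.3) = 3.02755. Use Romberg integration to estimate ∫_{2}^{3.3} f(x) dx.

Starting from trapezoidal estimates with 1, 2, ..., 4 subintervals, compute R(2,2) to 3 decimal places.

3.356

R(0,0) (trapezoid, 1 panel, h=1.3000): 3.17956
R(1,0) (trapezoid, 2 panels, h=0.6500): 3.31196
R(2,0) (trapezoid, 4 panels, h=0.3250): 3.34474
R(1,1) = 3.31196 + (3.31196 − 3.17956)/3 = 3.35609
R(2,1) = 3.34474 + (3.34474 − 3.31196)/3 = 3.35567
R(2,2) = 3.35567 + (3.35567 − 3.35609)/15 = 3.35564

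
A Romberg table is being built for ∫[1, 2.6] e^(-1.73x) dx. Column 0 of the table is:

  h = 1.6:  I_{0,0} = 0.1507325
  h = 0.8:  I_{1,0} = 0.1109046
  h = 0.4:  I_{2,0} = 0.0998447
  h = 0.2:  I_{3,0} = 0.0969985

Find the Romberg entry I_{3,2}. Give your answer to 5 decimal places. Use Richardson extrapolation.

0.09604

I_{2,1} = (4·0.0998447 − 0.1109046) / 3 = 0.0961581
I_{3,1} = 0.0969985 + (0.0969985 − 0.0998447)/3 = 0.0960498
I_{3,2} = 0.0960498 + (0.0960498 − 0.0961581)/15 = 0.0960426
(Column j=1 coincides with Simpson's rule on the same nodes.)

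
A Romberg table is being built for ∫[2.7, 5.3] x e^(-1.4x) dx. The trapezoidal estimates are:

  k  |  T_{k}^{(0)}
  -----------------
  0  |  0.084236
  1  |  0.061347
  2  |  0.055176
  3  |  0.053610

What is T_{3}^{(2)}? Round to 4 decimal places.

0.0531

Richardson extrapolation on the trapezoidal column (denominator 4−1=3):
T_{2}^{(1)} = 0.055176 + (0.055176 − 0.061347)/3 = 0.053119
T_{3}^{(1)} = (4·0.053610 − 0.055176) / 3 = 0.053088
T_{3}^{(2)} = (16·0.053088 − 0.053119) / 15 = 0.053086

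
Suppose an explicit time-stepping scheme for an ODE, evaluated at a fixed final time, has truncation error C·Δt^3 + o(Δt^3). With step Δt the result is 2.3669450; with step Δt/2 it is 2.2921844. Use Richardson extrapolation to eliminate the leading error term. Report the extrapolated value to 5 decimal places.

The leading error scales as Δt^3; refining by a factor of 2 reduces it by 2^3 = 8.
Extrapolated value = (8·A(Δt/2) − A(Δt)) / (8 − 1)
= (8·2.2921844 − 2.3669450) / 7
= 15.9705302 / 7 = 2.2815043

2.28150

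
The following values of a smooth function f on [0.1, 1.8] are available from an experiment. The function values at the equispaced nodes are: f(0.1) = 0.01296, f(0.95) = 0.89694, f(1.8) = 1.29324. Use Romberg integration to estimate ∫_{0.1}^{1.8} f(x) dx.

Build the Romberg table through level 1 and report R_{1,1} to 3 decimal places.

1.387

R_{0,0} (trapezoid, 1 panel, h=1.7000): 1.11027
R_{1,0} (trapezoid, 2 panels, h=0.8500): 1.31753
R_{1,1} = 1.31753 + (1.31753 − 1.11027)/3 = 1.38662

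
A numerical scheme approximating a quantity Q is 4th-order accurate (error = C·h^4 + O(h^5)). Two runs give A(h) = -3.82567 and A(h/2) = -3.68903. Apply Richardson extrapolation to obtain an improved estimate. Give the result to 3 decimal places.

-3.680

Extrapolated value = (16·A(h/2) − A(h)) / (16 − 1)
= (16·(-3.68903) − (-3.82567)) / 15
= -55.19881 / 15 = -3.67992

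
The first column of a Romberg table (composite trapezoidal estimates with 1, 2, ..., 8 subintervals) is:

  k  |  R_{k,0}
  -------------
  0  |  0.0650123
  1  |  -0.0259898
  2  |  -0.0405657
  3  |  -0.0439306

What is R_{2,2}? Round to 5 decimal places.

-0.04470

R_{1,1} = -0.0259898 + (-0.0259898 − 0.0650123)/3 = -0.0563238
R_{2,1} = (4·(-0.0405657) − (-0.0259898)) / 3 = -0.0454243
R_{2,2} = -0.0454243 + (-0.0454243 − (-0.0563238))/15 = -0.0446977
(Column j=1 coincides with Simpson's rule on the same nodes.)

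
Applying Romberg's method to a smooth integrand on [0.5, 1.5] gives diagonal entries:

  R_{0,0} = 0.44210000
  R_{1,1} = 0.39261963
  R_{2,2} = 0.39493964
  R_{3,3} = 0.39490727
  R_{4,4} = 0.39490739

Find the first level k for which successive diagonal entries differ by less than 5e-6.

k = 4

|R_{1,1} − R_{0,0}| = 0.04948037 ≥ 5e-6
|R_{2,2} − R_{1,1}| = 0.00232001 ≥ 5e-6
|R_{3,3} − R_{2,2}| = 0.00003237 ≥ 5e-6
|R_{4,4} − R_{3,3}| = 0.00000012 < 5e-6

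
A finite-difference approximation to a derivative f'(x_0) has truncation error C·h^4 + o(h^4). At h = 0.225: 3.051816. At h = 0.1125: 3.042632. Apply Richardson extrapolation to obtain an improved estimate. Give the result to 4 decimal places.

The leading error scales as h^4; refining by a factor of 2 reduces it by 2^4 = 16.
Extrapolated value = (16·A(h/2) − A(h)) / (16 − 1)
= (16·3.042632 − 3.051816) / 15
= 45.630296 / 15 = 3.042020

3.0420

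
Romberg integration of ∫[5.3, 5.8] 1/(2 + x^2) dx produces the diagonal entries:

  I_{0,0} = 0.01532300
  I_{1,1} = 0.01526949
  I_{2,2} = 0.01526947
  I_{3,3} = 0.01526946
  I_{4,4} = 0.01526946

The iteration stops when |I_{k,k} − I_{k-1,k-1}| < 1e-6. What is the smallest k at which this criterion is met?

|I_{1,1} − I_{0,0}| = 0.00005351 ≥ 1e-6
|I_{2,2} − I_{1,1}| = 0.00000002 < 1e-6

k = 2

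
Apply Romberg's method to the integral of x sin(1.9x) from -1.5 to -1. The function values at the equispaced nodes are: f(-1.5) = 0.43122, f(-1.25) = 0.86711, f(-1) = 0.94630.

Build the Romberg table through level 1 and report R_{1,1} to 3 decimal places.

R_{0,0} (trapezoid, 1 panel, h=0.5000): 0.34438
R_{1,0} (trapezoid, 2 panels, h=0.2500): 0.38897
R_{1,1} = 0.38897 + (0.38897 − 0.34438)/3 = 0.40383

0.404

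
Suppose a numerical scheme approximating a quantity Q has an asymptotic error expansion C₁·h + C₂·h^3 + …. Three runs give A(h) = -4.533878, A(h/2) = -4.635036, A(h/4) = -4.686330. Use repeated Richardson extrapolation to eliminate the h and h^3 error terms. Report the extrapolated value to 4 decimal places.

First eliminate the h term (factor 2^1 = 2):
  B₁ = (2·(-4.635036) − (-4.533878))/1 = -4.736194
  B₂ = (2·(-4.686330) − (-4.635036))/1 = -4.737624
Then eliminate the h^3 term (factor 2^3 = 8):
  (8·(-4.737624) − (-4.736194))/7 = -4.737828

-4.7378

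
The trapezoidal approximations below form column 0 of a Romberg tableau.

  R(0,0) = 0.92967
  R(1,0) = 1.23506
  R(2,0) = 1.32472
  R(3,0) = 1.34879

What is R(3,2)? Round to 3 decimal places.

R(2,1) = (4·1.32472 − 1.23506) / 3 = 1.35461
R(3,1) = (4·1.34879 − 1.32472) / 3 = 1.35681
R(3,2) = 1.35681 + (1.35681 − 1.35461)/15 = 1.35696

1.357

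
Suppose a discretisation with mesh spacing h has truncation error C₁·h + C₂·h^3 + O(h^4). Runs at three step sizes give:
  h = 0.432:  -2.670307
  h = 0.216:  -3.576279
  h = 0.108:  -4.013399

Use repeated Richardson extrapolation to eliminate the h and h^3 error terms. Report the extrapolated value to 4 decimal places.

First eliminate the h term (factor 2^1 = 2):
  B₁ = (2·(-3.576279) − (-2.670307))/1 = -4.482251
  B₂ = (2·(-4.013399) − (-3.576279))/1 = -4.450519
Then eliminate the h^3 term (factor 2^3 = 8):
  (8·(-4.450519) − (-4.482251))/7 = -4.445986

-4.4460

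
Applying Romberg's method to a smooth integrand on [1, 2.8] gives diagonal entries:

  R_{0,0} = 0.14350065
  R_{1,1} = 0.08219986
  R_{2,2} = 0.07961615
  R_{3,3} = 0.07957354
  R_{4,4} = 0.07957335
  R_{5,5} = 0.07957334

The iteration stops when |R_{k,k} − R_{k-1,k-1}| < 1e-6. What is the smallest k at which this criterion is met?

k = 4

|R_{1,1} − R_{0,0}| = 0.06130079 ≥ 1e-6
|R_{2,2} − R_{1,1}| = 0.00258371 ≥ 1e-6
|R_{3,3} − R_{2,2}| = 0.00004261 ≥ 1e-6
|R_{4,4} − R_{3,3}| = 0.00000019 < 1e-6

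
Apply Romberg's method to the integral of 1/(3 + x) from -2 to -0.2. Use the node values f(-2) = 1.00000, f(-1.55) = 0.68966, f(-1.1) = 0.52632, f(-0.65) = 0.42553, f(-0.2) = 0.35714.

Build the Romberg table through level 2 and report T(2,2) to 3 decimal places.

T(0,0) (trapezoid, 1 panel, h=1.8000): 1.22143
T(1,0) (trapezoid, 2 panels, h=0.9000): 1.08440
T(2,0) (trapezoid, 4 panels, h=0.4500): 1.04404
T(1,1) = 1.08440 + (1.08440 − 1.22143)/3 = 1.03872
T(2,1) = 1.04404 + (1.04404 − 1.08440)/3 = 1.03059
T(2,2) = 1.03059 + (1.03059 − 1.03872)/15 = 1.03005

1.030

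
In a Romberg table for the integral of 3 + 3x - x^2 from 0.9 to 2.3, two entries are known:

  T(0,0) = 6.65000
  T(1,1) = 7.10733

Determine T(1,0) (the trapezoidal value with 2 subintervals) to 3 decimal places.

From T(1,1) = (4·T(1,0) − T(0,0))/3, solve for T(1,0):
4·T(1,0) = 3·7.10733 + 6.65000 = 27.97199
T(1,0) = 6.99300

6.993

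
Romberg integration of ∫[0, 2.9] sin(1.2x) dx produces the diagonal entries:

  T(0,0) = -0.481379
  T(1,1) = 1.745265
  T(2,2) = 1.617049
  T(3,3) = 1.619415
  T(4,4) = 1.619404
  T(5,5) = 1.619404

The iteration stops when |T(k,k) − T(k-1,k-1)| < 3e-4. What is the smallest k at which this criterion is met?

k = 4

|T(1,1) − T(0,0)| = 2.226644 ≥ 3e-4
|T(2,2) − T(1,1)| = 0.128216 ≥ 3e-4
|T(3,3) − T(2,2)| = 0.002366 ≥ 3e-4
|T(4,4) − T(3,3)| = 0.000011 < 3e-4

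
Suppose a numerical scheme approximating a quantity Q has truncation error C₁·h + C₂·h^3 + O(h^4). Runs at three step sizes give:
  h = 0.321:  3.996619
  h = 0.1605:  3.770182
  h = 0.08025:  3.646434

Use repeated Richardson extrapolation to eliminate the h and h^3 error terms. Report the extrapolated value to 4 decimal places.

3.5197

First eliminate the h term (factor 2^1 = 2):
  B₁ = (2·3.770182 − 3.996619)/1 = 3.543745
  B₂ = (2·3.646434 − 3.770182)/1 = 3.522686
Then eliminate the h^3 term (factor 2^3 = 8):
  (8·3.522686 − 3.543745)/7 = 3.519678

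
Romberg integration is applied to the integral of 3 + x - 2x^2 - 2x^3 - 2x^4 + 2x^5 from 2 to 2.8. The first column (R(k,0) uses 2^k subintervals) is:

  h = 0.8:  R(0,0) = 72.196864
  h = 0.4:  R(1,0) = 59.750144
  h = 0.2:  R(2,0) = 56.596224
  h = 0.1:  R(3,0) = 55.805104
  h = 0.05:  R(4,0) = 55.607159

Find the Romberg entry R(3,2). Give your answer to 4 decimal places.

55.5412

Richardson extrapolation on the trapezoidal column (denominator 4−1=3):
R(2,1) = (4·56.596224 − 59.750144) / 3 = 55.544917
R(3,1) = (4·55.805104 − 56.596224) / 3 = 55.541397
R(3,2) = (16·55.541397 − 55.544917) / 15 = 55.541162
(Column j=1 coincides with Simpson's rule on the same nodes.)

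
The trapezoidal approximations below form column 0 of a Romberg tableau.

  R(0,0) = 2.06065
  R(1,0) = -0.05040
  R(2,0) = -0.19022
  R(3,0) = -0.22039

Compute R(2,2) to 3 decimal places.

-0.202

Richardson extrapolation on the trapezoidal column (denominator 4−1=3):
R(1,1) = (4·(-0.05040) − 2.06065) / 3 = -0.75408
R(2,1) = -0.19022 + (-0.19022 − (-0.05040))/3 = -0.23683
R(2,2) = (16·(-0.23683) − (-0.75408)) / 15 = -0.20235
(Column j=1 coincides with Simpson's rule on the same nodes.)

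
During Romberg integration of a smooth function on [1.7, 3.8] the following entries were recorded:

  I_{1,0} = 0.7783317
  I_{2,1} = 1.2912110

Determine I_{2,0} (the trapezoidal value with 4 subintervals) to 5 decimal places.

1.16299

From I_{2,1} = (4·I_{2,0} − I_{1,0})/3, solve for I_{2,0}:
4·I_{2,0} = 3·1.2912110 + 0.7783317 = 4.6519647
I_{2,0} = 1.1629912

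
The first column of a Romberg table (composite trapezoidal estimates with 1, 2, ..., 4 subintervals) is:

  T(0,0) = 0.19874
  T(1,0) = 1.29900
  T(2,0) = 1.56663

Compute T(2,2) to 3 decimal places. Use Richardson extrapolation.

Richardson extrapolation on the trapezoidal column (denominator 4−1=3):
T(1,1) = 1.29900 + (1.29900 − 0.19874)/3 = 1.66575
T(2,1) = 1.56663 + (1.56663 − 1.29900)/3 = 1.65584
T(2,2) = (16·1.65584 − 1.66575) / 15 = 1.65518

1.655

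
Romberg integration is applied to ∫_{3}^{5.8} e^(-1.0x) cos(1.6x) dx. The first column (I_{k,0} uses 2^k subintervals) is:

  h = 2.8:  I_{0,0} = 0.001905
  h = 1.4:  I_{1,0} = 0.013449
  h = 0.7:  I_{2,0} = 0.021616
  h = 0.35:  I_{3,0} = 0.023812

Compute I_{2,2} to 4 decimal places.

0.0248

Richardson extrapolation on the trapezoidal column (denominator 4−1=3):
I_{1,1} = (4·0.013449 − 0.001905) / 3 = 0.017297
I_{2,1} = 0.021616 + (0.021616 − 0.013449)/3 = 0.024338
I_{2,2} = (16·0.024338 − 0.017297) / 15 = 0.024807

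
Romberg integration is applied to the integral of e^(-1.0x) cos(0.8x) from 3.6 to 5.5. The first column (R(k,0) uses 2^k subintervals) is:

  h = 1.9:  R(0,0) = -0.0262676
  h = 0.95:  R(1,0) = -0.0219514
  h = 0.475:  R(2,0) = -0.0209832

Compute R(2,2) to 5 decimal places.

Richardson extrapolation on the trapezoidal column (denominator 4−1=3):
R(1,1) = -0.0219514 + (-0.0219514 − (-0.0262676))/3 = -0.0205127
R(2,1) = (4·(-0.0209832) − (-0.0219514)) / 3 = -0.0206605
R(2,2) = (16·(-0.0206605) − (-0.0205127)) / 15 = -0.0206704

-0.02067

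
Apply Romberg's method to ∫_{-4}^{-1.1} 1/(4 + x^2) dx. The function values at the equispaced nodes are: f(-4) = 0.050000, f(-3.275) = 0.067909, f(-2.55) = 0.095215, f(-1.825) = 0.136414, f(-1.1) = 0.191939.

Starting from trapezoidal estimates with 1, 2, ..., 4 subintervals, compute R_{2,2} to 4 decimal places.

R_{0,0} (trapezoid, 1 panel, h=2.9000): 0.350812
R_{1,0} (trapezoid, 2 panels, h=1.4500): 0.313468
R_{2,0} (trapezoid, 4 panels, h=0.7250): 0.304868
R_{1,1} = 0.313468 + (0.313468 − 0.350812)/3 = 0.301020
R_{2,1} = 0.304868 + (0.304868 − 0.313468)/3 = 0.302001
R_{2,2} = 0.302001 + (0.302001 − 0.301020)/15 = 0.302066

0.3021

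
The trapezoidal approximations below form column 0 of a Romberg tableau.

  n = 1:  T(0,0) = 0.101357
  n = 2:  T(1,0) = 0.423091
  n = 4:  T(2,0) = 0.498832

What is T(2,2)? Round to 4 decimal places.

0.5237

T(1,1) = 0.423091 + (0.423091 − 0.101357)/3 = 0.530336
T(2,1) = 0.498832 + (0.498832 − 0.423091)/3 = 0.524079
T(2,2) = 0.524079 + (0.524079 − 0.530336)/15 = 0.523662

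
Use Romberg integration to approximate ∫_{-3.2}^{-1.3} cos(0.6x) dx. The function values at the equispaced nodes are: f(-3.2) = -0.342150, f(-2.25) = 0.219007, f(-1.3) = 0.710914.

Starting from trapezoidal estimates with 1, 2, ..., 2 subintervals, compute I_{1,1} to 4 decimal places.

I_{0,0} (trapezoid, 1 panel, h=1.9000): 0.350326
I_{1,0} (trapezoid, 2 panels, h=0.9500): 0.383220
I_{1,1} = 0.383220 + (0.383220 − 0.350326)/3 = 0.394185

0.3942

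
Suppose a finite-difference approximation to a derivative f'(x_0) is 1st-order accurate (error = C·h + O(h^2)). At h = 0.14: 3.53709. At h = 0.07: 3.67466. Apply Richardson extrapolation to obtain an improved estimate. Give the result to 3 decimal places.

Extrapolated value = (2·A(h/2) − A(h)) / (2 − 1)
= (2·3.67466 − 3.53709) / 1
= 3.81223 / 1 = 3.81223

3.812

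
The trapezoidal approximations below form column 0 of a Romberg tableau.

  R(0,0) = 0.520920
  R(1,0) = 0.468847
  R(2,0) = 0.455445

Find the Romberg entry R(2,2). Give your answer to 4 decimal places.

0.4509

Richardson extrapolation on the trapezoidal column (denominator 4−1=3):
R(1,1) = 0.468847 + (0.468847 − 0.520920)/3 = 0.451489
R(2,1) = (4·0.455445 − 0.468847) / 3 = 0.450978
R(2,2) = 0.450978 + (0.450978 − 0.451489)/15 = 0.450944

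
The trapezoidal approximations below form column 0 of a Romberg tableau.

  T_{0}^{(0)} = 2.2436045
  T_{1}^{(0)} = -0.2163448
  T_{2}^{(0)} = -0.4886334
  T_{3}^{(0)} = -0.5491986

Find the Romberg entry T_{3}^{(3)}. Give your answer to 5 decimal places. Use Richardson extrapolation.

-0.56903

T_{1}^{(1)} = (4·(-0.2163448) − 2.2436045) / 3 = -1.0363279
T_{2}^{(1)} = -0.4886334 + (-0.4886334 − (-0.2163448))/3 = -0.5793963
T_{3}^{(1)} = (4·(-0.5491986) − (-0.4886334)) / 3 = -0.5693870
T_{2}^{(2)} = -0.5793963 + (-0.5793963 − (-1.0363279))/15 = -0.5489342
T_{3}^{(2)} = (16·(-0.5693870) − (-0.5793963)) / 15 = -0.5687197
T_{3}^{(3)} = -0.5687197 + (-0.5687197 − (-0.5489342))/63 = -0.5690338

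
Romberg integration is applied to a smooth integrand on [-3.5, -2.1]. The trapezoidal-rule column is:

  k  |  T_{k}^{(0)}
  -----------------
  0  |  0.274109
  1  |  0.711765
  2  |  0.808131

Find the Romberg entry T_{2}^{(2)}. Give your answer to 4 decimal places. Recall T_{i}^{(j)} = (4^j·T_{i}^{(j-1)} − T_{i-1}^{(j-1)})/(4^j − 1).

Richardson extrapolation on the trapezoidal column (denominator 4−1=3):
T_{1}^{(1)} = (4·0.711765 − 0.274109) / 3 = 0.857650
T_{2}^{(1)} = (4·0.808131 − 0.711765) / 3 = 0.840253
T_{2}^{(2)} = 0.840253 + (0.840253 − 0.857650)/15 = 0.839093
(Column j=1 coincides with Simpson's rule on the same nodes.)

0.8391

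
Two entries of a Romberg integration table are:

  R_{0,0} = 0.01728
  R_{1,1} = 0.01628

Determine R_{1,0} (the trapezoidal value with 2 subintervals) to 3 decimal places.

From R_{1,1} = (4·R_{1,0} − R_{0,0})/3, solve for R_{1,0}:
4·R_{1,0} = 3·0.01628 + 0.01728 = 0.06612
R_{1,0} = 0.01653

0.017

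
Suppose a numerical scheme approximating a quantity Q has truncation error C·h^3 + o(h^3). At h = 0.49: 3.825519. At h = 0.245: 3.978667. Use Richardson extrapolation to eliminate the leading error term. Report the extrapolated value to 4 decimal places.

Extrapolated value = (8·A(h/2) − A(h)) / (8 − 1)
= (8·3.978667 − 3.825519) / 7
= 28.003817 / 7 = 4.000545

4.0005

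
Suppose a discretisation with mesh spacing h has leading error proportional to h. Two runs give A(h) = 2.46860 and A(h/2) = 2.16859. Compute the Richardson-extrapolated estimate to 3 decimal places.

1.869

Extrapolated value = (2·A(h/2) − A(h)) / (2 − 1)
= (2·2.16859 − 2.46860) / 1
= 1.86858 / 1 = 1.86858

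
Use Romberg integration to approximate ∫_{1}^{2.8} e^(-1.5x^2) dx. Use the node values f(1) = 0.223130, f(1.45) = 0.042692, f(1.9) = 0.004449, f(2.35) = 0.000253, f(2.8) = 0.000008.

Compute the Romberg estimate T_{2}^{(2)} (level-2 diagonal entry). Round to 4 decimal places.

0.0598

T_{0}^{(0)} (trapezoid, 1 panel, h=1.8000): 0.200824
T_{1}^{(0)} (trapezoid, 2 panels, h=0.9000): 0.104416
T_{2}^{(0)} (trapezoid, 4 panels, h=0.4500): 0.071533
T_{1}^{(1)} = 0.104416 + (0.104416 − 0.200824)/3 = 0.072280
T_{2}^{(1)} = 0.071533 + (0.071533 − 0.104416)/3 = 0.060572
T_{2}^{(2)} = 0.060572 + (0.060572 − 0.072280)/15 = 0.059791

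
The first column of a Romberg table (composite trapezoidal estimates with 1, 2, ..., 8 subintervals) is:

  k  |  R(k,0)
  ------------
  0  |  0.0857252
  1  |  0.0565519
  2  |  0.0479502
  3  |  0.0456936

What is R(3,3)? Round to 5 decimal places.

0.04493

Richardson extrapolation on the trapezoidal column (denominator 4−1=3):
R(1,1) = 0.0565519 + (0.0565519 − 0.0857252)/3 = 0.0468275
R(2,1) = 0.0479502 + (0.0479502 − 0.0565519)/3 = 0.0450830
R(3,1) = 0.0456936 + (0.0456936 − 0.0479502)/3 = 0.0449414
R(2,2) = 0.0450830 + (0.0450830 − 0.0468275)/15 = 0.0449667
R(3,2) = (16·0.0449414 − 0.0450830) / 15 = 0.0449320
R(3,3) = 0.0449320 + (0.0449320 − 0.0449667)/63 = 0.0449314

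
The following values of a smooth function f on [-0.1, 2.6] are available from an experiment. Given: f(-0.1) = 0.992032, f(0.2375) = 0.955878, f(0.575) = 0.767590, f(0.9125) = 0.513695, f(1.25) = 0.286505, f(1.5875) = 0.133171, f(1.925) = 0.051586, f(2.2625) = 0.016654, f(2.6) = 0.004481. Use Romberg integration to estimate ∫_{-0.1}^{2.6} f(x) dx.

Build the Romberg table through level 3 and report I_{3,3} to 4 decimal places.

1.0894

I_{0,0} (trapezoid, 1 panel, h=2.7000): 1.345293
I_{1,0} (trapezoid, 2 panels, h=1.3500): 1.059428
I_{2,0} (trapezoid, 4 panels, h=0.6750): 1.082658
I_{3,0} (trapezoid, 8 panels, h=0.3375): 1.087876
I_{1,1} = 1.059428 + (1.059428 − 1.345293)/3 = 0.964140
I_{2,1} = 1.082658 + (1.082658 − 1.059428)/3 = 1.090401
I_{3,1} = 1.087876 + (1.087876 − 1.082658)/3 = 1.089615
I_{2,2} = 1.090401 + (1.090401 − 0.964140)/15 = 1.098818
I_{3,2} = 1.089615 + (1.089615 − 1.090401)/15 = 1.089563
I_{3,3} = 1.089563 + (1.089563 − 1.098818)/63 = 1.089416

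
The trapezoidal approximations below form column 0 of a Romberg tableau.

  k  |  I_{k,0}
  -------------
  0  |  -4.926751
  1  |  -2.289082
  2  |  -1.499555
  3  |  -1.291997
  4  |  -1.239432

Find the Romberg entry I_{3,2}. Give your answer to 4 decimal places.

-1.2219

I_{2,1} = -1.499555 + (-1.499555 − (-2.289082))/3 = -1.236379
I_{3,1} = (4·(-1.291997) − (-1.499555)) / 3 = -1.222811
I_{3,2} = -1.222811 + (-1.222811 − (-1.236379))/15 = -1.221906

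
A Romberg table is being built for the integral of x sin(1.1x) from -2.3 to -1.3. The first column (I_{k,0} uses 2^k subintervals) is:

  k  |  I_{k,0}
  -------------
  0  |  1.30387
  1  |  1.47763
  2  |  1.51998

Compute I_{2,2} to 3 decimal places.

1.534

Richardson extrapolation on the trapezoidal column (denominator 4−1=3):
I_{1,1} = (4·1.47763 − 1.30387) / 3 = 1.53555
I_{2,1} = 1.51998 + (1.51998 − 1.47763)/3 = 1.53410
I_{2,2} = (16·1.53410 − 1.53555) / 15 = 1.53400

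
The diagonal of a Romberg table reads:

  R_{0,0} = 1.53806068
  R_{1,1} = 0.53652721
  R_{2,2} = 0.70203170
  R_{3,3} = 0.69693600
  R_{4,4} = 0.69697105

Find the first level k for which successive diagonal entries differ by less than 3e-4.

k = 4

|R_{1,1} − R_{0,0}| = 1.00153347 ≥ 3e-4
|R_{2,2} − R_{1,1}| = 0.16550449 ≥ 3e-4
|R_{3,3} − R_{2,2}| = 0.00509570 ≥ 3e-4
|R_{4,4} − R_{3,3}| = 0.00003505 < 3e-4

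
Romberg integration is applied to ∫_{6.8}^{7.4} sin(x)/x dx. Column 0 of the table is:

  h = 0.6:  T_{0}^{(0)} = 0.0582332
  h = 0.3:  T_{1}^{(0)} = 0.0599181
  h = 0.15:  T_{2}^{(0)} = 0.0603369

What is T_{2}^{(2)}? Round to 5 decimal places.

Richardson extrapolation on the trapezoidal column (denominator 4−1=3):
T_{1}^{(1)} = 0.0599181 + (0.0599181 − 0.0582332)/3 = 0.0604797
T_{2}^{(1)} = 0.0603369 + (0.0603369 − 0.0599181)/3 = 0.0604765
T_{2}^{(2)} = 0.0604765 + (0.0604765 − 0.0604797)/15 = 0.0604763

0.06048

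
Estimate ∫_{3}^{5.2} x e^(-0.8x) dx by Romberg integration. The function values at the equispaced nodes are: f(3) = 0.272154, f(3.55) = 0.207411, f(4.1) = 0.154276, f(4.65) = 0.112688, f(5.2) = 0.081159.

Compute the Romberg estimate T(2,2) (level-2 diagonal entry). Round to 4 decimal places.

0.3561

T(0,0) (trapezoid, 1 panel, h=2.2000): 0.388644
T(1,0) (trapezoid, 2 panels, h=1.1000): 0.364026
T(2,0) (trapezoid, 4 panels, h=0.5500): 0.358067
T(1,1) = 0.364026 + (0.364026 − 0.388644)/3 = 0.355820
T(2,1) = 0.358067 + (0.358067 − 0.364026)/3 = 0.356081
T(2,2) = 0.356081 + (0.356081 − 0.355820)/15 = 0.356098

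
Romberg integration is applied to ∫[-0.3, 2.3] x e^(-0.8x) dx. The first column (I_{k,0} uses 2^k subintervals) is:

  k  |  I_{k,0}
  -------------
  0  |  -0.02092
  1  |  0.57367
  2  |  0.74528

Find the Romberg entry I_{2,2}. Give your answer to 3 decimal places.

0.805

I_{1,1} = 0.57367 + (0.57367 − (-0.02092))/3 = 0.77187
I_{2,1} = 0.74528 + (0.74528 − 0.57367)/3 = 0.80248
I_{2,2} = (16·0.80248 − 0.77187) / 15 = 0.80452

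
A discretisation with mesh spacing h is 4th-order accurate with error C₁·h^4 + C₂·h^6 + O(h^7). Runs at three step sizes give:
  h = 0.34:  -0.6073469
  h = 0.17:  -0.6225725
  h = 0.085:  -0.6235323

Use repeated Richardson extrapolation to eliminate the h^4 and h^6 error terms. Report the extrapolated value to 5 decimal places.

-0.62360

First eliminate the h^4 term (factor 2^4 = 16):
  B₁ = (16·(-0.6225725) − (-0.6073469))/15 = -0.6235875
  B₂ = (16·(-0.6235323) − (-0.6225725))/15 = -0.6235963
Then eliminate the h^6 term (factor 2^6 = 64):
  (64·(-0.6235963) − (-0.6235875))/63 = -0.6235964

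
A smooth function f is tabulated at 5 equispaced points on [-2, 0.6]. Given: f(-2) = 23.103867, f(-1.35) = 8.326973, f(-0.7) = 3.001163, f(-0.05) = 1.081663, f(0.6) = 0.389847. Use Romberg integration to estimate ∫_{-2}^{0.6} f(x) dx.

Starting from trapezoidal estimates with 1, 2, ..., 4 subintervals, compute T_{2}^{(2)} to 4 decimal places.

T_{0}^{(0)} (trapezoid, 1 panel, h=2.6000): 30.541828
T_{1}^{(0)} (trapezoid, 2 panels, h=1.3000): 19.172426
T_{2}^{(0)} (trapezoid, 4 panels, h=0.6500): 15.701826
T_{1}^{(1)} = 19.172426 + (19.172426 − 30.541828)/3 = 15.382625
T_{2}^{(1)} = 15.701826 + (15.701826 − 19.172426)/3 = 14.544959
T_{2}^{(2)} = 14.544959 + (14.544959 − 15.382625)/15 = 14.489115

14.4891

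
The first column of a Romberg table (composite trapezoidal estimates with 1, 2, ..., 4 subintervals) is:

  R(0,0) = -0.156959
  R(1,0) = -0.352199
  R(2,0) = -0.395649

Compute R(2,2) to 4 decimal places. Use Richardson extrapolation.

R(1,1) = -0.352199 + (-0.352199 − (-0.156959))/3 = -0.417279
R(2,1) = (4·(-0.395649) − (-0.352199)) / 3 = -0.410132
R(2,2) = -0.410132 + (-0.410132 − (-0.417279))/15 = -0.409656

-0.4097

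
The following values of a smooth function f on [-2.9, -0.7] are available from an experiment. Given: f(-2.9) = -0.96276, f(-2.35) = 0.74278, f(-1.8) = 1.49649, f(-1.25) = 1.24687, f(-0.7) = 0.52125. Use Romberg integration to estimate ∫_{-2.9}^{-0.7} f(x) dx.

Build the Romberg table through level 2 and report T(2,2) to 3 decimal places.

T(0,0) (trapezoid, 1 panel, h=2.2000): -0.48566
T(1,0) (trapezoid, 2 panels, h=1.1000): 1.40331
T(2,0) (trapezoid, 4 panels, h=0.5500): 1.79596
T(1,1) = 1.40331 + (1.40331 − (-0.48566))/3 = 2.03297
T(2,1) = 1.79596 + (1.79596 − 1.40331)/3 = 1.92684
T(2,2) = 1.92684 + (1.92684 − 2.03297)/15 = 1.91976

1.920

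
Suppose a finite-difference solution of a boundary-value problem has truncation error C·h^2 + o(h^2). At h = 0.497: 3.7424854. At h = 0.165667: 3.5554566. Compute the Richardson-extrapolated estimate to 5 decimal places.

Extrapolated value = (9·A(h/3) − A(h)) / (9 − 1)
= (9·3.5554566 − 3.7424854) / 8
= 28.2566240 / 8 = 3.5320780

3.53208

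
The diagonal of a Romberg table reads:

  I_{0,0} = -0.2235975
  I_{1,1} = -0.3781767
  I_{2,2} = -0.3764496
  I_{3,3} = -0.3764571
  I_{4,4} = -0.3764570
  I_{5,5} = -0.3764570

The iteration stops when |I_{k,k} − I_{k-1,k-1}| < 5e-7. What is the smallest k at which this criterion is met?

|I_{1,1} − I_{0,0}| = 0.1545792 ≥ 5e-7
|I_{2,2} − I_{1,1}| = 0.0017271 ≥ 5e-7
|I_{3,3} − I_{2,2}| = 0.0000075 ≥ 5e-7
|I_{4,4} − I_{3,3}| = 0.0000001 < 5e-7

k = 4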